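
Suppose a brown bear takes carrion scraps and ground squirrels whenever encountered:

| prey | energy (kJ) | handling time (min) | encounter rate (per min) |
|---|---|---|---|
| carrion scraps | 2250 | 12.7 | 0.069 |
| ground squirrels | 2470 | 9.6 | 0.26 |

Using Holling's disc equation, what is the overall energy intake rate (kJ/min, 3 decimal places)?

182.387 kJ/min

R = (0.069×2250 + 0.26×2470) / (1 + 0.069×12.7 + 0.26×9.6) = 797.5/4.372 = 182.4 kJ/min.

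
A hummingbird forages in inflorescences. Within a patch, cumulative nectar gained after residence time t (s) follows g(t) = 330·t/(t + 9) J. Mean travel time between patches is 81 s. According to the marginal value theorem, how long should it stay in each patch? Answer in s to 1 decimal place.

By the marginal value theorem, leave when the instantaneous gain rate g'(t) equals the habitat-wide average g(t)/(T + t).
g'(t) = 330·9/(t + 9)². Setting 330·9/(t+9)² = 330t/[(t+9)(81+t)] gives 9(81+t) = t(t+9), so t² = 9×81 = 729.
t* = √729 = 27 s.

27.0 s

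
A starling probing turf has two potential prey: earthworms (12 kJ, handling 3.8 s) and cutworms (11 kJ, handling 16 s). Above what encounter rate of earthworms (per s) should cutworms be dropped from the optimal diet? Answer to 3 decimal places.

Drop cutworms once their profitability E₂/h₂ falls below the rate achievable on earthworms alone: E₂/h₂ = λE₁/(1 + λh₁).
Solve for λ: λE₁h₂ = E₂(1 + λh₁) → λ(E₁h₂ − E₂h₁) = E₂ → λ = E₂/(E₁h₂ − E₂h₁).
λ = 11/(12×16 − 11×3.8) = 11/150.2 = 0.07324 per s.

0.073 per s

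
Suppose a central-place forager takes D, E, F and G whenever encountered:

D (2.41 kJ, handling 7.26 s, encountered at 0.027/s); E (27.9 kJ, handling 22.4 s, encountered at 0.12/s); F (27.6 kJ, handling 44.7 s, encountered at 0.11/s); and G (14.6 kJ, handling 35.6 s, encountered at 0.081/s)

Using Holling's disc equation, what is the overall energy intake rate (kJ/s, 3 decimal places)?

0.653 kJ/s

R = Σλ_iE_i / (1 + Σλ_ih_i)
Numerator: 0.027×2.41 + 0.12×27.9 + 0.11×27.6 + 0.081×14.6 = 7.632
Denominator: 1 + 0.027×7.26 + 0.12×22.4 + 0.11×44.7 + 0.081×35.6 = 11.68
R = 7.632/11.68 = 0.6531 kJ/s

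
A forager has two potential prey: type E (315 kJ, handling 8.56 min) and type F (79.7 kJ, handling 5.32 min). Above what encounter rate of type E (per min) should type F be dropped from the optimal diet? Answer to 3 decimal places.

Drop type F once their profitability E₂/h₂ falls below the rate achievable on type E alone: E₂/h₂ = λE₁/(1 + λh₁).
Solve for λ: λE₁h₂ = E₂(1 + λh₁) → λ(E₁h₂ − E₂h₁) = E₂ → λ = E₂/(E₁h₂ − E₂h₁).
λ = 79.7/(315×5.32 − 79.7×8.56) = 79.7/993.6 = 0.08022 per min.

0.080 per min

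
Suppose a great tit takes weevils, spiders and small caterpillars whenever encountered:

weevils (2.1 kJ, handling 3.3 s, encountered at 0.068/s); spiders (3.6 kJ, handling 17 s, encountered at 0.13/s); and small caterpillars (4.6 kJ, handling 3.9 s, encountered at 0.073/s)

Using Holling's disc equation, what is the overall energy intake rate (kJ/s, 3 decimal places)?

0.255 kJ/s

R = Σλ_iE_i / (1 + Σλ_ih_i)
Numerator: 0.068×2.1 + 0.13×3.6 + 0.073×4.6 = 0.9466
Denominator: 1 + 0.068×3.3 + 0.13×17 + 0.073×3.9 = 3.719
R = 0.9466/3.719 = 0.2545 kJ/s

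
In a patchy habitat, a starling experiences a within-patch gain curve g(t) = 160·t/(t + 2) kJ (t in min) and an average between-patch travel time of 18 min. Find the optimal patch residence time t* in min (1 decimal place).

Optimal t* satisfies g'(t*) = g(t*)/(T + t*).
g'(t) = 160·2/(t + 2)². Setting 160·2/(t+2)² = 160t/[(t+2)(18+t)] gives 2(18+t) = t(t+2), so t² = 2×18 = 36.
t* = √36 = 6 min.

6.0 min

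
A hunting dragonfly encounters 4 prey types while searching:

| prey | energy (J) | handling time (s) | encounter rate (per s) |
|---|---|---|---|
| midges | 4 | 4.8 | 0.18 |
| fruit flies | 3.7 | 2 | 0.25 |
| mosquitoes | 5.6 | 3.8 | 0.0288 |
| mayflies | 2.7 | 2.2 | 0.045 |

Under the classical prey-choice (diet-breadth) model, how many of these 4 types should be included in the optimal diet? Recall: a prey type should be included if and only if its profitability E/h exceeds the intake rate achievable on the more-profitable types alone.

Rank by E/h (J/s): fruit flies 1.85, mosquitoes 1.47, mayflies 1.23, midges 0.833. Include each in turn until the next type's E/h falls below the running intake rate.
Rate on top 1: 0.6167. mosquitoes: 1.47 > 0.6167 → include.
Rate on top 2: 0.6749. mayflies: 1.23 > 0.6749 → include.
Rate on top 3: 0.7069. midges: 0.833 > 0.7069 → include.
Optimal diet: fruit flies, mosquitoes, mayflies, midges — 4 of 4 types.

4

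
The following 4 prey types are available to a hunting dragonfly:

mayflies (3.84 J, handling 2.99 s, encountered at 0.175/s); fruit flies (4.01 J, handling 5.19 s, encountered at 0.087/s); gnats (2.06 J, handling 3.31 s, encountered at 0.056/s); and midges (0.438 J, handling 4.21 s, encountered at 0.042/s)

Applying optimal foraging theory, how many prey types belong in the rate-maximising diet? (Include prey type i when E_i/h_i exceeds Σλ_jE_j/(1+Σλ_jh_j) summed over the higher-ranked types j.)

Rank by E/h (J/s): mayflies 1.28, fruit flies 0.773, gnats 0.622, midges 0.104. Include each in turn until the next type's E/h falls below the running intake rate.
Rate on top 1: 0.4412. fruit flies: 0.773 > 0.4412 → include.
Rate on top 2: 0.517. gnats: 0.622 > 0.517 → include.
Rate on top 3: 0.526. midges: 0.104 < 0.526 → exclude; stop.
Optimal diet: mayflies, fruit flies, gnats — 3 of 4 types.

3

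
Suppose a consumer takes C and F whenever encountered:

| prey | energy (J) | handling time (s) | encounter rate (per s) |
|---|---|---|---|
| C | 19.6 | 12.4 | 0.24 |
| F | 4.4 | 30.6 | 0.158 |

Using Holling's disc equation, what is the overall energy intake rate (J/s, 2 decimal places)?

0.61 J/s

R = Σλ_iE_i / (1 + Σλ_ih_i)
Numerator: 0.24×19.6 + 0.158×4.4 = 5.399
Denominator: 1 + 0.24×12.4 + 0.158×30.6 = 8.811
R = 5.399/8.811 = 0.6128 J/s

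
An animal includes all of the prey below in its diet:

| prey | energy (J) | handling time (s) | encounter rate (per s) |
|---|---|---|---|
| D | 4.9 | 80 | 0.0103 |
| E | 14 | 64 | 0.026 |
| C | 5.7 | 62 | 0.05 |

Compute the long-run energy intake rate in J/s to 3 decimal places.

0.106 J/s

Energy encountered per unit search time: 0.0103×4.9 + 0.026×14 + 0.05×5.7 = 0.6995 J/s.
Handling time per unit search time: 0.0103×80 + 0.026×64 + 0.05×62 = 5.588.
Rate = 0.6995/(1 + 5.588) = 0.1062 J/s.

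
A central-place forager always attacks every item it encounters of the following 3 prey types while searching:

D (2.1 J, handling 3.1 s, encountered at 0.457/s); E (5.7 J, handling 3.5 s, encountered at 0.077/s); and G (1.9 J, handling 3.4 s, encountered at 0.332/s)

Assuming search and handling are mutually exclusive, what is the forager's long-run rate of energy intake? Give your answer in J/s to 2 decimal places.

Energy encountered per unit search time: 0.457×2.1 + 0.077×5.7 + 0.332×1.9 = 2.029 J/s.
Handling time per unit search time: 0.457×3.1 + 0.077×3.5 + 0.332×3.4 = 2.815.
Rate = 2.029/(1 + 2.815) = 0.532 J/s.

0.53 J/s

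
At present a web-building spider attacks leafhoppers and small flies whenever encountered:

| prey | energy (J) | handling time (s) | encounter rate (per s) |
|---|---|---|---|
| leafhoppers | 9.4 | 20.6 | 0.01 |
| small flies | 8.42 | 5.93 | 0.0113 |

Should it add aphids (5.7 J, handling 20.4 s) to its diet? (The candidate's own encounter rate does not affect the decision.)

On leafhoppers and small flies alone, R = ΣλE/(1+Σλh) = 0.1891/1.273 = 0.1486 J/s.
aphids: E/h = 5.7/20.4 = 0.2794 J/s.
0.2794 > 0.1486, so adding aphids raises the average — include it.

Yes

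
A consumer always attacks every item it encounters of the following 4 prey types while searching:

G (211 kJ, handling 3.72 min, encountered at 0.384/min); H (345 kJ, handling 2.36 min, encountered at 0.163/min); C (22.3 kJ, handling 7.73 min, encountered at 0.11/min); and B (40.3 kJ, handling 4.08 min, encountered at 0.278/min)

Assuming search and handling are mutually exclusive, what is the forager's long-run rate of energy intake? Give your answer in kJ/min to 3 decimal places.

R = (0.384×211 + 0.163×345 + 0.11×22.3 + 0.278×40.3) / (1 + 0.384×3.72 + 0.163×2.36 + 0.11×7.73 + 0.278×4.08) = 150.9/4.798 = 31.46 kJ/min.

31.456 kJ/min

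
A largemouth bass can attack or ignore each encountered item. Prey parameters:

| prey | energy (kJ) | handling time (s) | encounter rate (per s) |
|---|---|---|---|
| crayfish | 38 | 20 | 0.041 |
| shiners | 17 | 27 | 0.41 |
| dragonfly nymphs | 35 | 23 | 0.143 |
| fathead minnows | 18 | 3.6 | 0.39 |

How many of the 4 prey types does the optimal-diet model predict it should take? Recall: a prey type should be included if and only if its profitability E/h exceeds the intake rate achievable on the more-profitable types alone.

1

E/h in descending order: fathead minnows 5, crayfish 1.9, dragonfly nymphs 1.52, shiners 0.63 kJ/s. The optimal diet is the largest prefix of this list for which every included type satisfies E_i/h_i > R on the types above it.
Rate on top 1: 2.92. crayfish: 1.9 < 2.92 → exclude; stop.
Optimal diet: fathead minnows — 1 of 4 types.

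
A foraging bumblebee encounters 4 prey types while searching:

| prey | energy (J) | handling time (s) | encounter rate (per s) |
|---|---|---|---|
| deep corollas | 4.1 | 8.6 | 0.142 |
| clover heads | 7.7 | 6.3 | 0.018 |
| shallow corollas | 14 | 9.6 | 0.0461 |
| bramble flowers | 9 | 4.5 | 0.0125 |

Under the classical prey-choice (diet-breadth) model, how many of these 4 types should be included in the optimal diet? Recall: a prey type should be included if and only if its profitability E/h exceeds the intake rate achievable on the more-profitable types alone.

3

Rank by E/h (J/s): bramble flowers 2, shallow corollas 1.46, clover heads 1.22, deep corollas 0.477. Include each in turn until the next type's E/h falls below the running intake rate.
Rate on top 1: 0.1065. shallow corollas: 1.46 > 0.1065 → include.
Rate on top 2: 0.5057. clover heads: 1.22 > 0.5057 → include.
Rate on top 3: 0.5561. deep corollas: 0.477 < 0.5561 → exclude; stop.
Optimal diet: bramble flowers, shallow corollas, clover heads — 3 of 4 types.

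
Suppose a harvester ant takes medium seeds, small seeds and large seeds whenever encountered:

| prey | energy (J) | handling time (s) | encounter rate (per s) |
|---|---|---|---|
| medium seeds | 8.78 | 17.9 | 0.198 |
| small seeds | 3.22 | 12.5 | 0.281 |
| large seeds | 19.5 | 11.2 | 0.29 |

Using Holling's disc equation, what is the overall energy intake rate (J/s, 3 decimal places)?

0.734 J/s

R = (0.198×8.78 + 0.281×3.22 + 0.29×19.5) / (1 + 0.198×17.9 + 0.281×12.5 + 0.29×11.2) = 8.298/11.3 = 0.7341 J/s.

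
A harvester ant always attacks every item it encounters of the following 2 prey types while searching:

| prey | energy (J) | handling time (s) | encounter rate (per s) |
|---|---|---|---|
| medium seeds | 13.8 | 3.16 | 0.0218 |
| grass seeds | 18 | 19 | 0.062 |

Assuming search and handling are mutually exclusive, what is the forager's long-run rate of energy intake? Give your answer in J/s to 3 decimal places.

R = Σλ_iE_i / (1 + Σλ_ih_i)
Numerator: 0.0218×13.8 + 0.062×18 = 1.417
Denominator: 1 + 0.0218×3.16 + 0.062×19 = 2.247
R = 1.417/2.247 = 0.6306 J/s

0.631 J/s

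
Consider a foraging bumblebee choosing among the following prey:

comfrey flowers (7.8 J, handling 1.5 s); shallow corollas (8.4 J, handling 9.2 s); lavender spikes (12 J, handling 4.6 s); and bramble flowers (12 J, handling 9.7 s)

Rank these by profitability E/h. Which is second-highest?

Profitability E/h (J/s): comfrey flowers = 7.8/1.5 = 5.2, shallow corollas = 8.4/9.2 = 0.913, lavender spikes = 12/4.6 = 2.61, bramble flowers = 12/9.7 = 1.24.
Ranked: comfrey flowers > lavender spikes > bramble flowers > shallow corollas.

lavender spikes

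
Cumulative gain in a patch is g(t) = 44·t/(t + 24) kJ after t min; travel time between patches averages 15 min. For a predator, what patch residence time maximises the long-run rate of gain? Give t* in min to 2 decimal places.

By the marginal value theorem, leave when the instantaneous gain rate g'(t) equals the habitat-wide average g(t)/(T + t).
g'(t) = 44·24/(t + 24)². Setting 44·24/(t+24)² = 44t/[(t+24)(15+t)] gives 24(15+t) = t(t+24), so t² = 24×15 = 360.
t* = √360 = 18.97 min.

18.97 min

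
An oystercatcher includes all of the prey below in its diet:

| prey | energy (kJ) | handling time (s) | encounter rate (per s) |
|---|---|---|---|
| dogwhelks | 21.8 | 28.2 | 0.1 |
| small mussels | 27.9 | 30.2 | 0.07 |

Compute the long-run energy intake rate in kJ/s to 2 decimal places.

Energy encountered per unit search time: 0.1×21.8 + 0.07×27.9 = 4.133 kJ/s.
Handling time per unit search time: 0.1×28.2 + 0.07×30.2 = 4.934.
Rate = 4.133/(1 + 4.934) = 0.6965 kJ/s.

0.70 kJ/s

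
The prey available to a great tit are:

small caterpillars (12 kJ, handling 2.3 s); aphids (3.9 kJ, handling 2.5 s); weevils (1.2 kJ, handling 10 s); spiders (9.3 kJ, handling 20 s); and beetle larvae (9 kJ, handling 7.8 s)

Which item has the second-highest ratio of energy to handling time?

aphids

In descending order of E/h:
small caterpillars: 12/2.3 = 5.22 kJ/s
aphids: 3.9/2.5 = 1.56 kJ/s
beetle larvae: 9/7.8 = 1.15 kJ/s
spiders: 9.3/20 = 0.465 kJ/s
weevils: 1.2/10 = 0.12 kJ/s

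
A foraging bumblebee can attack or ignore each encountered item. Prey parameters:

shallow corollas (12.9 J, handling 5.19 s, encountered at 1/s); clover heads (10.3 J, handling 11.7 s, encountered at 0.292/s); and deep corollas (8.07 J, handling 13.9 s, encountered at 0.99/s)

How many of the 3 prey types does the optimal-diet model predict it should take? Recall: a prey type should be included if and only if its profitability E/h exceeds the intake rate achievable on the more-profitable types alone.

Profitabilities (E/h, J/s): shallow corollas 2.49, clover heads 0.88, deep corollas 0.581. Add prey in this order while the next type's profitability exceeds the intake rate on those already taken.
Rate on top 1: 2.084. clover heads: 0.88 < 2.084 → exclude; stop.
Optimal diet: shallow corollas — 1 of 3 types.

1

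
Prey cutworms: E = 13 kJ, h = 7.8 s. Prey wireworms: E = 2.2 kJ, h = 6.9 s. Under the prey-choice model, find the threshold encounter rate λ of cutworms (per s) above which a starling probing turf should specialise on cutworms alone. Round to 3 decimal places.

0.030 per s

Drop wireworms once their profitability E₂/h₂ falls below the rate achievable on cutworms alone: E₂/h₂ = λE₁/(1 + λh₁).
Solve for λ: λE₁h₂ = E₂(1 + λh₁) → λ(E₁h₂ − E₂h₁) = E₂ → λ = E₂/(E₁h₂ − E₂h₁).
λ = 2.2/(13×6.9 − 2.2×7.8) = 2.2/72.54 = 0.03033 per s.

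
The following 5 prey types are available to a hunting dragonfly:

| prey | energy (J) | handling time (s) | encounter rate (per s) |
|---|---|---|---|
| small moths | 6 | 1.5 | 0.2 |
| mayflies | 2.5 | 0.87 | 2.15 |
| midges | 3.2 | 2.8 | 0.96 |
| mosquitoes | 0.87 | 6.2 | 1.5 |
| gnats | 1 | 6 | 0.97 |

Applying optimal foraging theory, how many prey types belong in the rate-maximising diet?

E/h in descending order: small moths 4, mayflies 2.87, midges 1.14, gnats 0.167, mosquitoes 0.14 J/s. The optimal diet is the largest prefix of this list for which every included type satisfies E_i/h_i > R on the types above it.
Rate on top 1: 0.9231. mayflies: 2.87 > 0.9231 → include.
Rate on top 2: 2.074. midges: 1.14 < 2.074 → exclude; stop.
Optimal diet: small moths, mayflies — 2 of 5 types.

2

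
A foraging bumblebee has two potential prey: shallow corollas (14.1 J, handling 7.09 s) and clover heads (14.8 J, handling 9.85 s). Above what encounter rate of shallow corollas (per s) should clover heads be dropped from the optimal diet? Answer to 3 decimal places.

0.436 per s

At the threshold, the rate on shallow corollas alone equals the profitability of clover heads: λ·14.1/(1 + λ·7.09) = 14.8/9.85 = 1.503.
Rearranging, λ(14.1 − 1.503×7.09) = 1.503, so λ = 1.503/3.447 = 0.4359 per s.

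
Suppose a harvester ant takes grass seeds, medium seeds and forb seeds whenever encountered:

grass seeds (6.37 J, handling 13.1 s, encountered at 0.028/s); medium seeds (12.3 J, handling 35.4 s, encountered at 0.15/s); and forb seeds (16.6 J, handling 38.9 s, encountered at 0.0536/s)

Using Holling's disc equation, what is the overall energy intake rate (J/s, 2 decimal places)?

0.33 J/s

R = (0.028×6.37 + 0.15×12.3 + 0.0536×16.6) / (1 + 0.028×13.1 + 0.15×35.4 + 0.0536×38.9) = 2.913/8.762 = 0.3325 J/s.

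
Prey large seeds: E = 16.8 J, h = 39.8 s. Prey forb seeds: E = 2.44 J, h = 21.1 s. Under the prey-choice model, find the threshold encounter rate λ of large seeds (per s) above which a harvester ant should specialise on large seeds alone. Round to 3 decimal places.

0.009 per s

Drop forb seeds once their profitability E₂/h₂ falls below the rate achievable on large seeds alone: E₂/h₂ = λE₁/(1 + λh₁).
Solve for λ: λE₁h₂ = E₂(1 + λh₁) → λ(E₁h₂ − E₂h₁) = E₂ → λ = E₂/(E₁h₂ − E₂h₁).
λ = 2.44/(16.8×21.1 − 2.44×39.8) = 2.44/257.4 = 0.009481 per s.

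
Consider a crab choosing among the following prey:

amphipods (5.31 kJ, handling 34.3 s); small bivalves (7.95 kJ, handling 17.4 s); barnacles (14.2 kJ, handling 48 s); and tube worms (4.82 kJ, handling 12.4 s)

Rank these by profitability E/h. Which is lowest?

In descending order of E/h:
small bivalves: 7.95/17.4 = 0.457 kJ/s
tube worms: 4.82/12.4 = 0.389 kJ/s
barnacles: 14.2/48 = 0.296 kJ/s
amphipods: 5.31/34.3 = 0.155 kJ/s

amphipods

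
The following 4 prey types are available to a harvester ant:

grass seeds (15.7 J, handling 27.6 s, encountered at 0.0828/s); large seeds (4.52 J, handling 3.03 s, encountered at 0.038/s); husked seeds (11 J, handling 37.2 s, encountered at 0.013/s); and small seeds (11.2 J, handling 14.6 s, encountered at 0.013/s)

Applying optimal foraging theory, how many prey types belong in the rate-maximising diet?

3

E/h in descending order: large seeds 1.49, small seeds 0.767, grass seeds 0.569, husked seeds 0.296 J/s. The optimal diet is the largest prefix of this list for which every included type satisfies E_i/h_i > R on the types above it.
Rate on top 1: 0.154. small seeds: 0.767 > 0.154 → include.
Rate on top 2: 0.2432. grass seeds: 0.569 > 0.2432 → include.
Rate on top 3: 0.4505. husked seeds: 0.296 < 0.4505 → exclude; stop.
Optimal diet: large seeds, small seeds, grass seeds — 3 of 4 types.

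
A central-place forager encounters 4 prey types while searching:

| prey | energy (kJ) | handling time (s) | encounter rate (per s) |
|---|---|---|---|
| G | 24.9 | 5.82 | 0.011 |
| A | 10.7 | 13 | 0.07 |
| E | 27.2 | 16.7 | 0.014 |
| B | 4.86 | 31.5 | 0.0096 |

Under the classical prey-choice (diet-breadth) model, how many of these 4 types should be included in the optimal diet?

E/h in descending order: G 4.28, E 1.63, A 0.823, B 0.154 kJ/s. The optimal diet is the largest prefix of this list for which every included type satisfies E_i/h_i > R on the types above it.
Rate on top 1: 0.2574. E: 1.63 > 0.2574 → include.
Rate on top 2: 0.5045. A: 0.823 > 0.5045 → include.
Rate on top 3: 0.6358. B: 0.154 < 0.6358 → exclude; stop.
Optimal diet: G, E, A — 3 of 4 types.

3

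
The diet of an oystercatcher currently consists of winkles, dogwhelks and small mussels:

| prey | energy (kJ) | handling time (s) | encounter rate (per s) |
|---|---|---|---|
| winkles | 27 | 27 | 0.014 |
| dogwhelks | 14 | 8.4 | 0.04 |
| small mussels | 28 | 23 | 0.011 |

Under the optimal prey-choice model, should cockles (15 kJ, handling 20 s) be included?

Current rate: (0.014×27 + 0.04×14 + 0.011×28)/(1 + 0.014×27 + 0.04×8.4 + 0.011×23) = 0.6335 kJ/s.
cockles: E/h = 15/20 = 0.75 kJ/s.
0.75 > 0.6335, so adding cockles raises the average — include it.

Yes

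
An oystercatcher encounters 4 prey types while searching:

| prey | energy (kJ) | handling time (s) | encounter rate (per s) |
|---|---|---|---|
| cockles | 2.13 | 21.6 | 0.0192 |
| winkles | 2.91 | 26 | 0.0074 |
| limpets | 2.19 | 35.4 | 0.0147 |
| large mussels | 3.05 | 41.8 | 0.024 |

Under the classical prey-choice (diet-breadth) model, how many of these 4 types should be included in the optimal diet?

4

Rank by E/h (kJ/s): winkles 0.112, cockles 0.0986, large mussels 0.073, limpets 0.0619. Include each in turn until the next type's E/h falls below the running intake rate.
Rate on top 1: 0.01806. cockles: 0.0986 > 0.01806 → include.
Rate on top 2: 0.03885. large mussels: 0.073 > 0.03885 → include.
Rate on top 3: 0.05196. limpets: 0.0619 > 0.05196 → include.
Optimal diet: winkles, cockles, large mussels, limpets — 4 of 4 types.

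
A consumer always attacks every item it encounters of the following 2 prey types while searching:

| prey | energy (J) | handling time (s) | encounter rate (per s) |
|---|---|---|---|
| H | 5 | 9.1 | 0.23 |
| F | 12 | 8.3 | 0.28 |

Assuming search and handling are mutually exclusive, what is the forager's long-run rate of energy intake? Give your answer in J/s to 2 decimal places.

R = Σλ_iE_i / (1 + Σλ_ih_i)
Numerator: 0.23×5 + 0.28×12 = 4.51
Denominator: 1 + 0.23×9.1 + 0.28×8.3 = 5.417
R = 4.51/5.417 = 0.8326 J/s

0.83 J/s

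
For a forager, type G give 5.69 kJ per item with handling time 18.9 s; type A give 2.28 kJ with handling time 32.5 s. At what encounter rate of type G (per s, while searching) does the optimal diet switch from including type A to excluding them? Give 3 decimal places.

0.016 per s

Drop type A once their profitability E₂/h₂ falls below the rate achievable on type G alone: E₂/h₂ = λE₁/(1 + λh₁).
Solve for λ: λE₁h₂ = E₂(1 + λh₁) → λ(E₁h₂ − E₂h₁) = E₂ → λ = E₂/(E₁h₂ − E₂h₁).
λ = 2.28/(5.69×32.5 − 2.28×18.9) = 2.28/141.8 = 0.01608 per s.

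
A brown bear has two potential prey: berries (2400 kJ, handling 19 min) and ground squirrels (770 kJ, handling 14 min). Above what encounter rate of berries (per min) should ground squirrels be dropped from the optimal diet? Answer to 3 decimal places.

0.041 per min

Drop ground squirrels once their profitability E₂/h₂ falls below the rate achievable on berries alone: E₂/h₂ = λE₁/(1 + λh₁).
Solve for λ: λE₁h₂ = E₂(1 + λh₁) → λ(E₁h₂ − E₂h₁) = E₂ → λ = E₂/(E₁h₂ − E₂h₁).
λ = 770/(2400×14 − 770×19) = 770/1.897e+04 = 0.04059 per min.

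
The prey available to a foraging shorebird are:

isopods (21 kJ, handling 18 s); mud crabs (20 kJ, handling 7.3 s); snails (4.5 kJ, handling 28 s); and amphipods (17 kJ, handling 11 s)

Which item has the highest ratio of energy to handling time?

Profitability E/h (kJ/s): isopods = 21/18 = 1.17, mud crabs = 20/7.3 = 2.74, snails = 4.5/28 = 0.161, amphipods = 17/11 = 1.55.
Ranked: mud crabs > amphipods > isopods > snails.

mud crabs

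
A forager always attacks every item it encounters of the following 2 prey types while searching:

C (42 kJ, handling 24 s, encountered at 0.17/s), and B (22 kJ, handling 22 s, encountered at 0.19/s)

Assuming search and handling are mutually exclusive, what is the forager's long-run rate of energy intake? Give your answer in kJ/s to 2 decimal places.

R = Σλ_iE_i / (1 + Σλ_ih_i)
Numerator: 0.17×42 + 0.19×22 = 11.32
Denominator: 1 + 0.17×24 + 0.19×22 = 9.26
R = 11.32/9.26 = 1.222 kJ/s

1.22 kJ/s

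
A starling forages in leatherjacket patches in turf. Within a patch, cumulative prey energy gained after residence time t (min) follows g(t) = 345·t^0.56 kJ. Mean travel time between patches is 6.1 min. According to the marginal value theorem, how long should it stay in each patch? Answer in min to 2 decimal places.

By the marginal value theorem, leave when the instantaneous gain rate g'(t) equals the habitat-wide average g(t)/(T + t).
g'(t) = 0.56·345·t^-0.44. Setting 0.56·345·t^-0.44 = 345·t^0.56/(6.1+t) gives 0.56(6.1+t) = t, so 0.44·t = 0.56×6.1.
t* = 0.56×6.1/0.44 = 7.764 min.

7.76 min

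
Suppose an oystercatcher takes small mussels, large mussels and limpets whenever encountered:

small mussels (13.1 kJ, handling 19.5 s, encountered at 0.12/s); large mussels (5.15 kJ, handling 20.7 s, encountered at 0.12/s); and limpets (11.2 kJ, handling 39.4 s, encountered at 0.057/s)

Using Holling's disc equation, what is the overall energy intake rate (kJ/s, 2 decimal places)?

0.35 kJ/s

Energy encountered per unit search time: 0.12×13.1 + 0.12×5.15 + 0.057×11.2 = 2.828 kJ/s.
Handling time per unit search time: 0.12×19.5 + 0.12×20.7 + 0.057×39.4 = 7.07.
Rate = 2.828/(1 + 7.07) = 0.3505 kJ/s.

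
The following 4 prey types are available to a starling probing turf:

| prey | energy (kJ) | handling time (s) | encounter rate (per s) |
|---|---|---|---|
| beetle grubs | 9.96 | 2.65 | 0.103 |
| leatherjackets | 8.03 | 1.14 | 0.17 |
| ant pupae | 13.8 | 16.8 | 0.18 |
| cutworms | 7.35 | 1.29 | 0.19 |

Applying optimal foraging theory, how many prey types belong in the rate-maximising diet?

3

Rank by E/h (kJ/s): leatherjackets 7.04, cutworms 5.7, beetle grubs 3.76, ant pupae 0.821. Include each in turn until the next type's E/h falls below the running intake rate.
Rate on top 1: 1.143. cutworms: 5.7 > 1.143 → include.
Rate on top 2: 1.919. beetle grubs: 3.76 > 1.919 → include.
Rate on top 3: 2.213. ant pupae: 0.821 < 2.213 → exclude; stop.
Optimal diet: leatherjackets, cutworms, beetle grubs — 3 of 4 types.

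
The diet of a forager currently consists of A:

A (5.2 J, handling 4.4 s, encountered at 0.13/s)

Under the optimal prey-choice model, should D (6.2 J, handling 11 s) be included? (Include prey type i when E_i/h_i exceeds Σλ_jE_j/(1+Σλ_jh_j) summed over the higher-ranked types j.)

Yes

Intake rate on the current diet: R = (0.13×5.2) / (1 + 0.13×4.4) = 0.676/1.572 = 0.43 J/s.
Profitability of D: 6.2/11 = 0.5636 J/s.
0.5636 > 0.43, so adding D raises the average — include it.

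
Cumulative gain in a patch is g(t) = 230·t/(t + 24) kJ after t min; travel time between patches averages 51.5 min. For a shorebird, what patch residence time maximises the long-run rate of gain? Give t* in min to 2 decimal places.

35.16 min

Optimal t* satisfies g'(t*) = g(t*)/(T + t*).
g'(t) = 230·24/(t + 24)². Setting 230·24/(t+24)² = 230t/[(t+24)(51.5+t)] gives 24(51.5+t) = t(t+24), so t² = 24×51.5 = 1236.
t* = √1236 = 35.16 min.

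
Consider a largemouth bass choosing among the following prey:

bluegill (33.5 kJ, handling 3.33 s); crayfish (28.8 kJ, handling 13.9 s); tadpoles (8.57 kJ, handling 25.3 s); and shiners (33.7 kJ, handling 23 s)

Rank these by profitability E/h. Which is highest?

bluegill

Profitability E/h (kJ/s): bluegill = 33.5/3.33 = 10.1, crayfish = 28.8/13.9 = 2.07, tadpoles = 8.57/25.3 = 0.339, shiners = 33.7/23 = 1.47.
Ranked: bluegill > crayfish > shiners > tadpoles.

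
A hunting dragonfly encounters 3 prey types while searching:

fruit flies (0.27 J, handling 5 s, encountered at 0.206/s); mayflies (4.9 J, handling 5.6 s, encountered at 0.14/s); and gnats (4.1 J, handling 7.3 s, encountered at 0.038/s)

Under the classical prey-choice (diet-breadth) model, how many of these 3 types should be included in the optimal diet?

Rank by E/h (J/s): mayflies 0.875, gnats 0.562, fruit flies 0.054. Include each in turn until the next type's E/h falls below the running intake rate.
Rate on top 1: 0.3845. gnats: 0.562 > 0.3845 → include.
Rate on top 2: 0.4084. fruit flies: 0.054 < 0.4084 → exclude; stop.
Optimal diet: mayflies, gnats — 2 of 3 types.

2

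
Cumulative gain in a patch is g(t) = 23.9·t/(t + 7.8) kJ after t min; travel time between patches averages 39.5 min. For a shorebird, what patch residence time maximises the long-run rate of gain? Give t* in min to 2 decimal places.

17.55 min

Optimal t* satisfies g'(t*) = g(t*)/(T + t*).
g'(t) = 23.9·7.8/(t + 7.8)². Setting 23.9·7.8/(t+7.8)² = 23.9t/[(t+7.8)(39.5+t)] gives 7.8(39.5+t) = t(t+7.8), so t² = 7.8×39.5 = 308.1.
t* = √308.1 = 17.55 min.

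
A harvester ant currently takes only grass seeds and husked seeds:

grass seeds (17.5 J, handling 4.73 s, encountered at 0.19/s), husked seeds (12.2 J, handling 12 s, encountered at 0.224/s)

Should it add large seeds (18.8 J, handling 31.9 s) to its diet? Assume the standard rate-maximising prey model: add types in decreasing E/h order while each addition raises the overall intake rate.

Intake rate on the current diet: R = (0.19×17.5 + 0.224×12.2) / (1 + 0.19×4.73 + 0.224×12) = 6.058/4.587 = 1.321 J/s.
Profitability of large seeds: 18.8/31.9 = 0.5893 J/s.
0.5893 < 1.321, so adding large seeds would lower the average — exclude it.

No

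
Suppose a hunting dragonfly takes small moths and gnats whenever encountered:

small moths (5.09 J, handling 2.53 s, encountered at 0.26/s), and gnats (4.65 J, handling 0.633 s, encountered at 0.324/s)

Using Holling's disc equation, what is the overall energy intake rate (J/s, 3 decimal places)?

1.519 J/s

R = (0.26×5.09 + 0.324×4.65) / (1 + 0.26×2.53 + 0.324×0.633) = 2.83/1.863 = 1.519 J/s.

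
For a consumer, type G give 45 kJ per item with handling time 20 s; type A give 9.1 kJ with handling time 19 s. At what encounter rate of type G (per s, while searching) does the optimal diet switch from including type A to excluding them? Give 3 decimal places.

0.014 per s

At the threshold, the rate on type G alone equals the profitability of type A: λ·45/(1 + λ·20) = 9.1/19 = 0.4789.
Rearranging, λ(45 − 0.4789×20) = 0.4789, so λ = 0.4789/35.42 = 0.01352 per s.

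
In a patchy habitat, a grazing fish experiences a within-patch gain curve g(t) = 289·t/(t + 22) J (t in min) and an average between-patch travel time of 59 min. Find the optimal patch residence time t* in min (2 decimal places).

36.03 min

By the marginal value theorem, leave when the instantaneous gain rate g'(t) equals the habitat-wide average g(t)/(T + t).
g'(t) = 289·22/(t + 22)². Setting 289·22/(t+22)² = 289t/[(t+22)(59+t)] gives 22(59+t) = t(t+22), so t² = 22×59 = 1298.
t* = √1298 = 36.03 min.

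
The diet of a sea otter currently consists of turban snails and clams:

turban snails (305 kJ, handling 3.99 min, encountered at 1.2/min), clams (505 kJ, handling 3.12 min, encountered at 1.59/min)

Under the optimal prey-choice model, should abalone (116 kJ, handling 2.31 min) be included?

No

On turban snails and clams alone, R = ΣλE/(1+Σλh) = 1169/10.75 = 108.8 kJ/min.
Profitability of abalone: 116/2.31 = 50.22 kJ/min.
50.22 < 108.8, so adding abalone would lower the average — exclude it.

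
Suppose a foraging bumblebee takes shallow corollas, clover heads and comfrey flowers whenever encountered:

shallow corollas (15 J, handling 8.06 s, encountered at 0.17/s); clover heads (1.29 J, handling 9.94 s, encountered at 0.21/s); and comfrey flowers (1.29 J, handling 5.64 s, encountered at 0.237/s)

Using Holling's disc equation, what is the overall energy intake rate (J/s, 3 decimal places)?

Energy encountered per unit search time: 0.17×15 + 0.21×1.29 + 0.237×1.29 = 3.127 J/s.
Handling time per unit search time: 0.17×8.06 + 0.21×9.94 + 0.237×5.64 = 4.794.
Rate = 3.127/(1 + 4.794) = 0.5396 J/s.

0.540 J/s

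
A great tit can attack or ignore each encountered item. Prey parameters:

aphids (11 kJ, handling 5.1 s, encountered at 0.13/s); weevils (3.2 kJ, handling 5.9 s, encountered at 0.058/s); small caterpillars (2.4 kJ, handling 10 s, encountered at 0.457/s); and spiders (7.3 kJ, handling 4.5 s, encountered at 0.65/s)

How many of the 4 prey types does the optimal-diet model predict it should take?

2

E/h in descending order: aphids 2.16, spiders 1.62, weevils 0.542, small caterpillars 0.24 kJ/s. The optimal diet is the largest prefix of this list for which every included type satisfies E_i/h_i > R on the types above it.
Rate on top 1: 0.8599. spiders: 1.62 > 0.8599 → include.
Rate on top 2: 1.346. weevils: 0.542 < 1.346 → exclude; stop.
Optimal diet: aphids, spiders — 2 of 4 types.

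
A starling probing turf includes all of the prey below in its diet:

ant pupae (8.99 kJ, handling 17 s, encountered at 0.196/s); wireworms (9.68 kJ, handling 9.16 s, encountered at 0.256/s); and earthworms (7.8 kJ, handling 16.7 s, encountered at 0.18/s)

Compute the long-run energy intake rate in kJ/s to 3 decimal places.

Energy encountered per unit search time: 0.196×8.99 + 0.256×9.68 + 0.18×7.8 = 5.644 kJ/s.
Handling time per unit search time: 0.196×17 + 0.256×9.16 + 0.18×16.7 = 8.683.
Rate = 5.644/(1 + 8.683) = 0.5829 kJ/s.

0.583 kJ/s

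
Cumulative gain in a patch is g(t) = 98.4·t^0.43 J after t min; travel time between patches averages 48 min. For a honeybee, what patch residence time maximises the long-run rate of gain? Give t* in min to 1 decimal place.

36.2 min

Maximise g(t)/(T+t): set derivative to zero → g'(t)(T+t) = g(t).
g'(t) = 0.43·98.4·t^-0.57. Setting 0.43·98.4·t^-0.57 = 98.4·t^0.43/(48+t) gives 0.43(48+t) = t, so 0.57·t = 0.43×48.
t* = 0.43×48/0.57 = 36.21 min.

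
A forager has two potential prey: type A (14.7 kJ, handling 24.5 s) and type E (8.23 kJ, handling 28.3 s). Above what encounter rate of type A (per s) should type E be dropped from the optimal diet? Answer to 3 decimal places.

0.038 per s

The zero-one rule: include type E iff E₂/h₂ > λE₁/(1+λh₁). Equality gives the switch point.
λE₁h₂ = E₂ + λE₂h₁ ⇒ λ = E₂/(E₁h₂ − E₂h₁) = 8.23/(416 − 201.6) = 0.03839 per s.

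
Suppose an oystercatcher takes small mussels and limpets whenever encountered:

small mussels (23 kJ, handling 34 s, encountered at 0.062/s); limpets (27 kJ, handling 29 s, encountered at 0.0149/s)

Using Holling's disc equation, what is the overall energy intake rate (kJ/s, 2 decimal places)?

0.52 kJ/s

R = Σλ_iE_i / (1 + Σλ_ih_i)
Numerator: 0.062×23 + 0.0149×27 = 1.828
Denominator: 1 + 0.062×34 + 0.0149×29 = 3.54
R = 1.828/3.54 = 0.5165 kJ/s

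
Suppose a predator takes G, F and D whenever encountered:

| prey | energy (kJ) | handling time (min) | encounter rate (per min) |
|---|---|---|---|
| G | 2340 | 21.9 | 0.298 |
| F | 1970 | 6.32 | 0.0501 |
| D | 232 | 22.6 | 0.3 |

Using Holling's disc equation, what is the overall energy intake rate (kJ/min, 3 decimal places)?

R = (0.298×2340 + 0.0501×1970 + 0.3×232) / (1 + 0.298×21.9 + 0.0501×6.32 + 0.3×22.6) = 865.6/14.62 = 59.2 kJ/min.

59.196 kJ/min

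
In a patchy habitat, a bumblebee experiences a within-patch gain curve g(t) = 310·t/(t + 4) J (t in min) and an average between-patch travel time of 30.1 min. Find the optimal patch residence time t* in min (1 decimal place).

11.0 min

Optimal t* satisfies g'(t*) = g(t*)/(T + t*).
g'(t) = 310·4/(t + 4)². Setting 310·4/(t+4)² = 310t/[(t+4)(30.1+t)] gives 4(30.1+t) = t(t+4), so t² = 4×30.1 = 120.4.
t* = √120.4 = 10.97 min.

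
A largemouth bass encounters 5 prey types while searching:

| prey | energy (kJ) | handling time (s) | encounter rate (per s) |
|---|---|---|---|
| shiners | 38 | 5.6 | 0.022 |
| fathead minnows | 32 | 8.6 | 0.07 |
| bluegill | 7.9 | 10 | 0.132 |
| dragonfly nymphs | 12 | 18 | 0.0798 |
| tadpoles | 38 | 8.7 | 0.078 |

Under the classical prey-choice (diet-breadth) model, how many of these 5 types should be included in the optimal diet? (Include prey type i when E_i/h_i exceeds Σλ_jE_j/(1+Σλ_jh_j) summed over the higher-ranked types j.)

3

Profitabilities (E/h, kJ/s): shiners 6.79, tadpoles 4.37, fathead minnows 3.72, bluegill 0.79, dragonfly nymphs 0.667. Add prey in this order while the next type's profitability exceeds the intake rate on those already taken.
Rate on top 1: 0.7443. tadpoles: 4.37 > 0.7443 → include.
Rate on top 2: 2.109. fathead minnows: 3.72 > 2.109 → include.
Rate on top 3: 2.513. bluegill: 0.79 < 2.513 → exclude; stop.
Optimal diet: shiners, tadpoles, fathead minnows — 3 of 5 types.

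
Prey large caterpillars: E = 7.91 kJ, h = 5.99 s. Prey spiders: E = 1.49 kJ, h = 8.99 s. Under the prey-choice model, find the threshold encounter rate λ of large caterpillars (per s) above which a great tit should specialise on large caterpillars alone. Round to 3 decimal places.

Drop spiders once their profitability E₂/h₂ falls below the rate achievable on large caterpillars alone: E₂/h₂ = λE₁/(1 + λh₁).
Solve for λ: λE₁h₂ = E₂(1 + λh₁) → λ(E₁h₂ − E₂h₁) = E₂ → λ = E₂/(E₁h₂ − E₂h₁).
λ = 1.49/(7.91×8.99 − 1.49×5.99) = 1.49/62.19 = 0.02396 per s.

0.024 per s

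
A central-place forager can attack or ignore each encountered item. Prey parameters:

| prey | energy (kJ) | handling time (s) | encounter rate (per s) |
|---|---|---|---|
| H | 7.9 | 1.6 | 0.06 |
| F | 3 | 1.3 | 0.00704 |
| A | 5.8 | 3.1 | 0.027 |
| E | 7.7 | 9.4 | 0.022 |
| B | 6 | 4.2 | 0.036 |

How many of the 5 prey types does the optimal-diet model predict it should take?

E/h in descending order: H 4.94, F 2.31, A 1.87, B 1.43, E 0.819 kJ/s. The optimal diet is the largest prefix of this list for which every included type satisfies E_i/h_i > R on the types above it.
Rate on top 1: 0.4325. F: 2.31 > 0.4325 → include.
Rate on top 2: 0.448. A: 1.87 > 0.448 → include.
Rate on top 3: 0.5482. B: 1.43 > 0.5482 → include.
Rate on top 4: 0.6475. E: 0.819 > 0.6475 → include.
Optimal diet: H, F, A, B, E — 5 of 5 types.

5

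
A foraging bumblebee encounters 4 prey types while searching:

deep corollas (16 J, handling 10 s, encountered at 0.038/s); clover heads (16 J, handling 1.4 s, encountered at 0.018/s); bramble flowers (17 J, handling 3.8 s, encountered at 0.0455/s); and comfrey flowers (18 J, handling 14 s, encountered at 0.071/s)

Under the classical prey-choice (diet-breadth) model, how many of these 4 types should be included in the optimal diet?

Rank by E/h (J/s): clover heads 11.4, bramble flowers 4.47, deep corollas 1.6, comfrey flowers 1.29. Include each in turn until the next type's E/h falls below the running intake rate.
Rate on top 1: 0.2809. bramble flowers: 4.47 > 0.2809 → include.
Rate on top 2: 0.886. deep corollas: 1.6 > 0.886 → include.
Rate on top 3: 1.058. comfrey flowers: 1.29 > 1.058 → include.
Optimal diet: clover heads, bramble flowers, deep corollas, comfrey flowers — 4 of 4 types.

4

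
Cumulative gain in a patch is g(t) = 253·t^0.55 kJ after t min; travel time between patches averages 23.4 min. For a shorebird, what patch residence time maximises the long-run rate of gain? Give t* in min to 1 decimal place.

By the marginal value theorem, leave when the instantaneous gain rate g'(t) equals the habitat-wide average g(t)/(T + t).
g'(t) = 0.55·253·t^-0.45. Setting 0.55·253·t^-0.45 = 253·t^0.55/(23.4+t) gives 0.55(23.4+t) = t, so 0.45·t = 0.55×23.4.
t* = 0.55×23.4/0.45 = 28.6 min.

28.6 min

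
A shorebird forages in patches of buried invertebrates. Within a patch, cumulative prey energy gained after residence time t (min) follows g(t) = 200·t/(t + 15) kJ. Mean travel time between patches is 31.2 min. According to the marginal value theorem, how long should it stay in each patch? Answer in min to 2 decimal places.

21.63 min

By the marginal value theorem, leave when the instantaneous gain rate g'(t) equals the habitat-wide average g(t)/(T + t).
g'(t) = 200·15/(t + 15)². Setting 200·15/(t+15)² = 200t/[(t+15)(31.2+t)] gives 15(31.2+t) = t(t+15), so t² = 15×31.2 = 468.
t* = √468 = 21.63 min.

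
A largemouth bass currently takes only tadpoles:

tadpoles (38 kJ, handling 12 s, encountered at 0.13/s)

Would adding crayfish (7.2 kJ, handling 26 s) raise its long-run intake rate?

No

On tadpoles alone, R = ΣλE/(1+Σλh) = 4.94/2.56 = 1.93 kJ/s.
crayfish: E/h = 7.2/26 = 0.2769 kJ/s.
0.2769 < 1.93, so adding crayfish would lower the average — exclude it.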